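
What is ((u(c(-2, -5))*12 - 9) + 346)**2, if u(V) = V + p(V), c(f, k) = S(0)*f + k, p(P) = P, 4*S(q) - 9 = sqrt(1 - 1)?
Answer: 11881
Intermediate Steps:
S(q) = 9/4 (S(q) = 9/4 + sqrt(1 - 1)/4 = 9/4 + sqrt(0)/4 = 9/4 + (1/4)*0 = 9/4 + 0 = 9/4)
c(f, k) = k + 9*f/4 (c(f, k) = 9*f/4 + k = k + 9*f/4)
u(V) = 2*V (u(V) = V + V = 2*V)
((u(c(-2, -5))*12 - 9) + 346)**2 = (((2*(-5 + (9/4)*(-2)))*12 - 9) + 346)**2 = (((2*(-5 - 9/2))*12 - 9) + 346)**2 = (((2*(-19/2))*12 - 9) + 346)**2 = ((-19*12 - 9) + 346)**2 = ((-228 - 9) + 346)**2 = (-237 + 346)**2 = 109**2 = 11881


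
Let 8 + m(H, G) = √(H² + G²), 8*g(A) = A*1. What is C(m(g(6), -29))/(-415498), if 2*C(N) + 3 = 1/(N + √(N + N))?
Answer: (-100 + 3*√13465 + 6*√2*√(-32 + √13465))/(830996*(-32 + √13465 + 2*√2*√(-32 + √13465))) ≈ 3.5664e-6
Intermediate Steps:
g(A) = A/8 (g(A) = (A*1)/8 = A/8)
m(H, G) = -8 + √(G² + H²) (m(H, G) = -8 + √(H² + G²) = -8 + √(G² + H²))
C(N) = -3/2 + 1/(2*(N + √2*√N)) (C(N) = -3/2 + 1/(2*(N + √(N + N))) = -3/2 + 1/(2*(N + √(2*N))) = -3/2 + 1/(2*(N + √2*√N)))
C(m(g(6), -29))/(-415498) = ((1 - 3*(-8 + √((-29)² + ((⅛)*6)²)) - 3*√2*√(-8 + √((-29)² + ((⅛)*6)²)))/(2*((-8 + √((-29)² + ((⅛)*6)²)) + √2*√(-8 + √((-29)² + ((⅛)*6)²)))))/(-415498) = ((1 - 3*(-8 + √(841 + (¾)²)) - 3*√2*√(-8 + √(841 + (¾)²)))/(2*((-8 + √(841 + (¾)²)) + √2*√(-8 + √(841 + (¾)²)))))*(-1/415498) = ((1 - 3*(-8 + √(841 + 9/16)) - 3*√2*√(-8 + √(841 + 9/16)))/(2*((-8 + √(841 + 9/16)) + √2*√(-8 + √(841 + 9/16)))))*(-1/415498) = ((1 - 3*(-8 + √(13465/16)) - 3*√2*√(-8 + √(13465/16)))/(2*((-8 + √(13465/16)) + √2*√(-8 + √(13465/16)))))*(-1/415498) = ((1 - 3*(-8 + √13465/4) - 3*√2*√(-8 + √13465/4))/(2*((-8 + √13465/4) + √2*√(-8 + √13465/4))))*(-1/415498) = ((1 + (24 - 3*√13465/4) - 3*√2*√(-8 + √13465/4))/(2*(-8 + √13465/4 + √2*√(-8 + √13465/4))))*(-1/415498) = ((25 - 3*√13465/4 - 3*√2*√(-8 + √13465/4))/(2*(-8 + √13465/4 + √2*√(-8 + √13465/4))))*(-1/415498) = -(25 - 3*√13465/4 - 3*√2*√(-8 + √13465/4))/(830996*(-8 + √13465/4 + √2*√(-8 + √13465/4)))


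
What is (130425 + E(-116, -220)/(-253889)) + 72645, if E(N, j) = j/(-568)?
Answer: 7321127970605/36052238 ≈ 2.0307e+5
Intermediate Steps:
E(N, j) = -j/568 (E(N, j) = j*(-1/568) = -j/568)
(130425 + E(-116, -220)/(-253889)) + 72645 = (130425 - 1/568*(-220)/(-253889)) + 72645 = (130425 + (55/142)*(-1/253889)) + 72645 = (130425 - 55/36052238) + 72645 = 4702113141095/36052238 + 72645 = 7321127970605/36052238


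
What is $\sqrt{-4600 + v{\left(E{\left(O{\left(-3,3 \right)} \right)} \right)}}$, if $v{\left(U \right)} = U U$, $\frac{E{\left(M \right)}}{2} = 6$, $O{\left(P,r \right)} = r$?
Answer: $2 i \sqrt{1114} \approx 66.753 i$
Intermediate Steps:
$E{\left(M \right)} = 12$ ($E{\left(M \right)} = 2 \cdot 6 = 12$)
$v{\left(U \right)} = U^{2}$
$\sqrt{-4600 + v{\left(E{\left(O{\left(-3,3 \right)} \right)} \right)}} = \sqrt{-4600 + 12^{2}} = \sqrt{-4600 + 144} = \sqrt{-4456} = 2 i \sqrt{1114}$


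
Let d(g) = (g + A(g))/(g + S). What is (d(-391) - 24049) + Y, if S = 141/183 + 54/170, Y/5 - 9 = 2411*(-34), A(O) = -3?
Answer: -877157985792/2021693 ≈ -4.3387e+5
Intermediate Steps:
Y = -409825 (Y = 45 + 5*(2411*(-34)) = 45 + 5*(-81974) = 45 - 409870 = -409825)
S = 5642/5185 (S = 141*(1/183) + 54*(1/170) = 47/61 + 27/85 = 5642/5185 ≈ 1.0881)
d(g) = (-3 + g)/(5642/5185 + g) (d(g) = (g - 3)/(g + 5642/5185) = (-3 + g)/(5642/5185 + g))
(d(-391) - 24049) + Y = (5185*(-3 - 391)/(5642 + 5185*(-391)) - 24049) - 409825 = (5185*(-394)/(5642 - 2027335) - 24049) - 409825 = (5185*(-394)/(-2021693) - 24049) - 409825 = (5185*(-1/2021693)*(-394) - 24049) - 409825 = (2042890/2021693 - 24049) - 409825 = -48617652067/2021693 - 409825 = -877157985792/2021693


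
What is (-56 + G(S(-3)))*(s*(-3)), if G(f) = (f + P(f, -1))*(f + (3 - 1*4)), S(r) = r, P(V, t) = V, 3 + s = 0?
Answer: -288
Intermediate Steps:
s = -3 (s = -3 + 0 = -3)
G(f) = 2*f*(-1 + f) (G(f) = (f + f)*(f + (3 - 1*4)) = (2*f)*(f + (3 - 4)) = (2*f)*(f - 1) = (2*f)*(-1 + f) = 2*f*(-1 + f))
(-56 + G(S(-3)))*(s*(-3)) = (-56 + 2*(-3)*(-1 - 3))*(-3*(-3)) = (-56 + 2*(-3)*(-4))*9 = (-56 + 24)*9 = -32*9 = -288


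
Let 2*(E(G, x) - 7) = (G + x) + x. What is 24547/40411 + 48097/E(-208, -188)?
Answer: -1936651972/11517135 ≈ -168.15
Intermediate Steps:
E(G, x) = 7 + x + G/2 (E(G, x) = 7 + ((G + x) + x)/2 = 7 + (G + 2*x)/2 = 7 + (x + G/2) = 7 + x + G/2)
24547/40411 + 48097/E(-208, -188) = 24547/40411 + 48097/(7 - 188 + (1/2)*(-208)) = 24547*(1/40411) + 48097/(7 - 188 - 104) = 24547/40411 + 48097/(-285) = 24547/40411 + 48097*(-1/285) = 24547/40411 - 48097/285 = -1936651972/11517135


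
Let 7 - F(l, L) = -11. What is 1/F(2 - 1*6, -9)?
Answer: 1/18 ≈ 0.055556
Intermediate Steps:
F(l, L) = 18 (F(l, L) = 7 - 1*(-11) = 7 + 11 = 18)
1/F(2 - 1*6, -9) = 1/18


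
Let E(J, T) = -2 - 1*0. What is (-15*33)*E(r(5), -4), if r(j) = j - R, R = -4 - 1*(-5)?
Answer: 990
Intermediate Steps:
R = 1 (R = -4 + 5 = 1)
r(j) = -1 + j (r(j) = j - 1*1 = j - 1 = -1 + j)
E(J, T) = -2 (E(J, T) = -2 + 0 = -2)
(-15*33)*E(r(5), -4) = -15*33*(-2) = -495*(-2) = 990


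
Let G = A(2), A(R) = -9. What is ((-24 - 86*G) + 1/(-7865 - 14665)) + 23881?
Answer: 554936429/22530 ≈ 24631.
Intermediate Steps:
G = -9
((-24 - 86*G) + 1/(-7865 - 14665)) + 23881 = ((-24 - 86*(-9)) + 1/(-7865 - 14665)) + 23881 = ((-24 + 774) + 1/(-22530)) + 23881 = (750 - 1/22530) + 23881 = 16897499/22530 + 23881 = 554936429/22530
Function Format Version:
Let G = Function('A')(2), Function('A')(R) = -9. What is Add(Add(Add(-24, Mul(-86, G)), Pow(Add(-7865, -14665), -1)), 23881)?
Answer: Rational(554936429, 22530) ≈ 24631.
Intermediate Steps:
G = -9
Add(Add(Add(-24, Mul(-86, G)), Pow(Add(-7865, -14665), -1)), 23881) = Add(Add(Add(-24, Mul(-86, -9)), Pow(Add(-7865, -14665), -1)), 23881) = Add(Add(Add(-24, 774), Pow(-22530, -1)), 23881) = Add(Add(750, Rational(-1, 22530)), 23881) = Add(Rational(16897499, 22530), 23881) = Rational(554936429, 22530)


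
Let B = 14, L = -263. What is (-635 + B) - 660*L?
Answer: 172959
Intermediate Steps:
(-635 + B) - 660*L = (-635 + 14) - 660*(-263) = -621 + 173580 = 172959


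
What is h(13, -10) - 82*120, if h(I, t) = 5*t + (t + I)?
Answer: -9887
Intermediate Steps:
h(I, t) = I + 6*t (h(I, t) = 5*t + (I + t) = I + 6*t)
h(13, -10) - 82*120 = (13 + 6*(-10)) - 82*120 = (13 - 60) - 9840 = -47 - 9840 = -9887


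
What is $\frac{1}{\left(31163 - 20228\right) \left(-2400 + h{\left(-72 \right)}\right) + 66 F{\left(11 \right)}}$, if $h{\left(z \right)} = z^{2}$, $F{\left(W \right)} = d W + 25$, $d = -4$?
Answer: $\frac{1}{30441786} \approx 3.285 \cdot 10^{-8}$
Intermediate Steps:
$F{\left(W \right)} = 25 - 4 W$ ($F{\left(W \right)} = - 4 W + 25 = 25 - 4 W$)
$\frac{1}{\left(31163 - 20228\right) \left(-2400 + h{\left(-72 \right)}\right) + 66 F{\left(11 \right)}} = \frac{1}{\left(31163 - 20228\right) \left(-2400 + \left(-72\right)^{2}\right) + 66 \left(25 - 44\right)} = \frac{1}{10935 \left(-2400 + 5184\right) + 66 \left(25 - 44\right)} = \frac{1}{10935 \cdot 2784 + 66 \left(-19\right)} = \frac{1}{30443040 - 1254} = \frac{1}{30441786}$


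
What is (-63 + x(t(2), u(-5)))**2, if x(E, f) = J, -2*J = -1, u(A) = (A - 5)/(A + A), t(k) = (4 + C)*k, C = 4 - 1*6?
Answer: 15625/4 ≈ 3906.3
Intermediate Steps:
C = -2 (C = 4 - 6 = -2)
t(k) = 2*k (t(k) = (4 - 2)*k = 2*k)
u(A) = (-5 + A)/(2*A) (u(A) = (-5 + A)/((2*A)) = (-5 + A)*(1/(2*A)) = (-5 + A)/(2*A))
J = 1/2 (J = -1/2*(-1) = 1/2 ≈ 0.50000)
x(E, f) = 1/2
(-63 + x(t(2), u(-5)))**2 = (-63 + 1/2)**2 = (-125/2)**2 = 15625/4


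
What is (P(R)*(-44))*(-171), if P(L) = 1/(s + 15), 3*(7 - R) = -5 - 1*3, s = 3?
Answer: 418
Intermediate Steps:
R = 29/3 (R = 7 - (-5 - 1*3)/3 = 7 - (-5 - 3)/3 = 7 - 1/3*(-8) = 7 + 8/3 = 29/3 ≈ 9.6667)
P(L) = 1/18 (P(L) = 1/(3 + 15) = 1/18)
(P(R)*(-44))*(-171) = ((1/18)*(-44))*(-171) = -22/9*(-171) = 418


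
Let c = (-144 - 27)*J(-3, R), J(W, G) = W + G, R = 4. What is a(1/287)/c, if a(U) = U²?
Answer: -1/14085099 ≈ -7.0997e-8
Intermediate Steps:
J(W, G) = G + W
c = -171 (c = (-144 - 27)*(4 - 3) = -171*1 = -171)
a(1/287)/c = (1/287)²/(-171) = (1/287)²*(-1/171) = (1/82369)*(-1/171) = -1/14085099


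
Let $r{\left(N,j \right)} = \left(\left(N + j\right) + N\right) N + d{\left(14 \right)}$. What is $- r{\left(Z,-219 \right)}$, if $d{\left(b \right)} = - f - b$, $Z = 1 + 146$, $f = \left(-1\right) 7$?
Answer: $-11018$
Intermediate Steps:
$f = -7$
$Z = 147$
$d{\left(b \right)} = 7 - b$ ($d{\left(b \right)} = \left(-1\right) \left(-7\right) - b = 7 - b$)
$r{\left(N,j \right)} = -7 + N \left(j + 2 N\right)$ ($r{\left(N,j \right)} = \left(\left(N + j\right) + N\right) N + \left(7 - 14\right) = \left(j + 2 N\right) N + \left(7 - 14\right) = N \left(j + 2 N\right) - 7 = -7 + N \left(j + 2 N\right)$)
$- r{\left(Z,-219 \right)} = - (-7 + 2 \cdot 147^{2} + 147 \left(-219\right)) = - (-7 + 2 \cdot 21609 - 32193) = - (-7 + 43218 - 32193) = \left(-1\right) 11018 = -11018$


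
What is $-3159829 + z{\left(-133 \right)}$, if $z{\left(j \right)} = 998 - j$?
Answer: $-3158698$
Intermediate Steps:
$-3159829 + z{\left(-133 \right)} = -3159829 + \left(998 - -133\right) = -3159829 + \left(998 + 133\right) = -3159829 + 1131 = -3158698$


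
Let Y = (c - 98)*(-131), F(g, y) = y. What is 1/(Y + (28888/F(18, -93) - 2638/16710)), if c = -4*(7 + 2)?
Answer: 86335/1488693267 ≈ 5.7994e-5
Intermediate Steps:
c = -36 (c = -4*9 = -36)
Y = 17554 (Y = (-36 - 98)*(-131) = -134*(-131) = 17554)
1/(Y + (28888/F(18, -93) - 2638/16710)) = 1/(17554 + (28888/(-93) - 2638/16710)) = 1/(17554 + (28888*(-1/93) - 2638*1/16710)) = 1/(17554 + (-28888/93 - 1319/8355)) = 1/(17554 - 26831323/86335) = 1/(1488693267/86335) = 86335/1488693267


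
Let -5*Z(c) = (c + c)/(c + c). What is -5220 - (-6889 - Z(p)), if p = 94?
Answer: 8344/5 ≈ 1668.8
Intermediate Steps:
Z(c) = -⅕ (Z(c) = -(c + c)/(5*(c + c)) = -2*c/(5*(2*c)) = -2*c*1/(2*c)/5 = -⅕*1 = -⅕)
-5220 - (-6889 - Z(p)) = -5220 - (-6889 - 1*(-⅕)) = -5220 - (-6889 + ⅕) = -5220 - 1*(-34444/5) = -5220 + 34444/5 = 8344/5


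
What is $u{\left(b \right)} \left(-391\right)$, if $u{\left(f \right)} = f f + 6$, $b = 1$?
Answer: $-2737$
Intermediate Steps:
$u{\left(f \right)} = 6 + f^{2}$ ($u{\left(f \right)} = f^{2} + 6 = 6 + f^{2}$)
$u{\left(b \right)} \left(-391\right) = \left(6 + 1^{2}\right) \left(-391\right) = \left(6 + 1\right) \left(-391\right) = 7 \left(-391\right) = -2737$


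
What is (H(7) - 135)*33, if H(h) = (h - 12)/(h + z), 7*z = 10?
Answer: -264000/59 ≈ -4474.6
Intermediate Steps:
z = 10/7 (z = (⅐)*10 = 10/7 ≈ 1.4286)
H(h) = (-12 + h)/(10/7 + h) (H(h) = (h - 12)/(h + 10/7) = (-12 + h)/(10/7 + h))
(H(7) - 135)*33 = (7*(-12 + 7)/(10 + 7*7) - 135)*33 = (7*(-5)/(10 + 49) - 135)*33 = (7*(-5)/59 - 135)*33 = (7*(1/59)*(-5) - 135)*33 = (-35/59 - 135)*33 = -8000/59*33 = -264000/59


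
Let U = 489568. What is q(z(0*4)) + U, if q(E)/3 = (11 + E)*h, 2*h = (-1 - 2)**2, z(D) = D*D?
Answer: 979433/2 ≈ 4.8972e+5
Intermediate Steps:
z(D) = D**2
h = 9/2 (h = (-1 - 2)**2/2 = (1/2)*(-3)**2 = (1/2)*9 = 9/2 ≈ 4.5000)
q(E) = 297/2 + 27*E/2 (q(E) = 3*((11 + E)*(9/2)) = 3*(99/2 + 9*E/2) = 297/2 + 27*E/2)
q(z(0*4)) + U = (297/2 + 27*(0*4)**2/2) + 489568 = (297/2 + (27/2)*0**2) + 489568 = (297/2 + (27/2)*0) + 489568 = (297/2 + 0) + 489568 = 297/2 + 489568 = 979433/2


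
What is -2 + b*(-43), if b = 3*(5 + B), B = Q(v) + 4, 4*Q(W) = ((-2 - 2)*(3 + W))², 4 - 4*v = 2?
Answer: -7484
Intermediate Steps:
v = ½ (v = 1 - ¼*2 = 1 - ½ = ½ ≈ 0.50000)
Q(W) = (-12 - 4*W)²/4 (Q(W) = ((-2 - 2)*(3 + W))²/4 = (-4*(3 + W))²/4 = (-12 - 4*W)²/4)
B = 53 (B = 4*(3 + ½)² + 4 = 4*(7/2)² + 4 = 4*(49/4) + 4 = 49 + 4 = 53)
b = 174 (b = 3*(5 + 53) = 3*58 = 174)
-2 + b*(-43) = -2 + 174*(-43) = -2 - 7482 = -7484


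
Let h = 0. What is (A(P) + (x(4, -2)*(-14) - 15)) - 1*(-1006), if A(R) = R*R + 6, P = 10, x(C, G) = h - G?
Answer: 1069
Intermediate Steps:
x(C, G) = -G (x(C, G) = 0 - G = -G)
A(R) = 6 + R² (A(R) = R² + 6 = 6 + R²)
(A(P) + (x(4, -2)*(-14) - 15)) - 1*(-1006) = ((6 + 10²) + (-1*(-2)*(-14) - 15)) - 1*(-1006) = ((6 + 100) + (2*(-14) - 15)) + 1006 = (106 + (-28 - 15)) + 1006 = (106 - 43) + 1006 = 63 + 1006 = 1069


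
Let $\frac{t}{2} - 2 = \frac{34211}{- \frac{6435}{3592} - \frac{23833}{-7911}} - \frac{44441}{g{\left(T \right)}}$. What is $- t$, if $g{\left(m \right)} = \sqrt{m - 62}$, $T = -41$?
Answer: $- \frac{1944439703068}{34700851} - \frac{88882 i \sqrt{103}}{103} \approx -56034.0 - 8757.8 i$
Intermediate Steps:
$g{\left(m \right)} = \sqrt{-62 + m}$
$t = \frac{1944439703068}{34700851} + \frac{88882 i \sqrt{103}}{103}$ ($t = 4 + 2 \left(\frac{34211}{- \frac{6435}{3592} - \frac{23833}{-7911}} - \frac{44441}{\sqrt{-62 - 41}}\right) = 4 + 2 \left(\frac{34211}{\left(-6435\right) \frac{1}{3592} - - \frac{23833}{7911}} - \frac{44441}{\sqrt{-103}}\right) = 4 + 2 \left(\frac{34211}{- \frac{6435}{3592} + \frac{23833}{7911}} - \frac{44441}{i \sqrt{103}}\right) = 4 + 2 \left(\frac{34211}{\frac{34700851}{28416312}} - 44441 \left(- \frac{i \sqrt{103}}{103}\right)\right) = 4 + 2 \left(34211 \cdot \frac{28416312}{34700851} + \frac{44441 i \sqrt{103}}{103}\right) = 4 + 2 \left(\frac{972150449832}{34700851} + \frac{44441 i \sqrt{103}}{103}\right) = 4 + \left(\frac{1944300899664}{34700851} + \frac{88882 i \sqrt{103}}{103}\right) = \frac{1944439703068}{34700851} + \frac{88882 i \sqrt{103}}{103} \approx 56034.0 + 8757.8 i$)
$- t = - (\frac{1944439703068}{34700851} + \frac{88882 i \sqrt{103}}{103}) = - \frac{1944439703068}{34700851} - \frac{88882 i \sqrt{103}}{103}$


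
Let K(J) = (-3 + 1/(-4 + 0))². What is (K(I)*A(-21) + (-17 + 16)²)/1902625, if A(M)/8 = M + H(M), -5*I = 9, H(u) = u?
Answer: -3548/1902625 ≈ -0.0018648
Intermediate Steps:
I = -9/5 (I = -⅕*9 = -9/5 ≈ -1.8000)
A(M) = 16*M (A(M) = 8*(M + M) = 8*(2*M) = 16*M)
K(J) = 169/16 (K(J) = (-3 + 1/(-4))² = (-3 - ¼)² = (-13/4)² = 169/16)
(K(I)*A(-21) + (-17 + 16)²)/1902625 = (169*(16*(-21))/16 + (-17 + 16)²)/1902625 = ((169/16)*(-336) + (-1)²)*(1/1902625) = (-3549 + 1)*(1/1902625) = -3548*1/1902625 = -3548/1902625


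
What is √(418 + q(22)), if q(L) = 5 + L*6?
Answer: √555 ≈ 23.558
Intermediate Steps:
q(L) = 5 + 6*L
√(418 + q(22)) = √(418 + (5 + 6*22)) = √(418 + (5 + 132)) = √(418 + 137) = √555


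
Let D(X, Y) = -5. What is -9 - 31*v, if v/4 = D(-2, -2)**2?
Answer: -3109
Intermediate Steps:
v = 100 (v = 4*(-5)**2 = 4*25 = 100)
-9 - 31*v = -9 - 31*100 = -9 - 3100 = -3109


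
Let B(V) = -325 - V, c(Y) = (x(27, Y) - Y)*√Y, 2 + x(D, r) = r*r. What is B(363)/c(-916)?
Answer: 172*I*√229/96176565 ≈ 2.7063e-5*I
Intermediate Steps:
x(D, r) = -2 + r² (x(D, r) = -2 + r*r = -2 + r²)
c(Y) = √Y*(-2 + Y² - Y) (c(Y) = ((-2 + Y²) - Y)*√Y = (-2 + Y² - Y)*√Y = √Y*(-2 + Y² - Y))
B(363)/c(-916) = (-325 - 1*363)/((√(-916)*(-2 + (-916)² - 1*(-916)))) = (-325 - 363)/(((2*I*√229)*(-2 + 839056 + 916))) = -688*(-I*√229/384706260) = -(-172)*I*√229/96176565 = 172*I*√229/96176565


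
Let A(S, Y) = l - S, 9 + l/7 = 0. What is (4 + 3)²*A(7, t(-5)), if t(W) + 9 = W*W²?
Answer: -3430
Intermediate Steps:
t(W) = -9 + W³ (t(W) = -9 + W*W² = -9 + W³)
l = -63 (l = -63 + 7*0 = -63 + 0 = -63)
A(S, Y) = -63 - S
(4 + 3)²*A(7, t(-5)) = (4 + 3)²*(-63 - 1*7) = 7²*(-63 - 7) = 49*(-70) = -3430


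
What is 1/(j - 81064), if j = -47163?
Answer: -1/128227 ≈ -7.7987e-6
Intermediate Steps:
1/(j - 81064) = 1/(-47163 - 81064) = 1/(-128227) = -1/128227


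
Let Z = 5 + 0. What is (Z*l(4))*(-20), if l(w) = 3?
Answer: -300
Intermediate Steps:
Z = 5
(Z*l(4))*(-20) = (5*3)*(-20) = 15*(-20) = -300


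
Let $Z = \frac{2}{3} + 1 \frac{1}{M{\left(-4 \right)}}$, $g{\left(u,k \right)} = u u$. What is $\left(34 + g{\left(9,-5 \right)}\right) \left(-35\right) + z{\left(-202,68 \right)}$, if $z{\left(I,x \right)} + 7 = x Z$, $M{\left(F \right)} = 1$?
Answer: $- \frac{11756}{3} \approx -3918.7$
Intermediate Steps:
$g{\left(u,k \right)} = u^{2}$
$Z = \frac{5}{3}$ ($Z = \frac{2}{3} + 1 \cdot 1^{-1} = 2 \cdot \frac{1}{3} + 1 \cdot 1 = \frac{2}{3} + 1 = \frac{5}{3} \approx 1.6667$)
$z{\left(I,x \right)} = -7 + \frac{5 x}{3}$ ($z{\left(I,x \right)} = -7 + x \frac{5}{3} = -7 + \frac{5 x}{3}$)
$\left(34 + g{\left(9,-5 \right)}\right) \left(-35\right) + z{\left(-202,68 \right)} = \left(34 + 9^{2}\right) \left(-35\right) + \left(-7 + \frac{5}{3} \cdot 68\right) = \left(34 + 81\right) \left(-35\right) + \left(-7 + \frac{340}{3}\right) = 115 \left(-35\right) + \frac{319}{3} = -4025 + \frac{319}{3} = - \frac{11756}{3}$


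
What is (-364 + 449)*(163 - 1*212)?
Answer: -4165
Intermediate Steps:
(-364 + 449)*(163 - 1*212) = 85*(163 - 212) = 85*(-49) = -4165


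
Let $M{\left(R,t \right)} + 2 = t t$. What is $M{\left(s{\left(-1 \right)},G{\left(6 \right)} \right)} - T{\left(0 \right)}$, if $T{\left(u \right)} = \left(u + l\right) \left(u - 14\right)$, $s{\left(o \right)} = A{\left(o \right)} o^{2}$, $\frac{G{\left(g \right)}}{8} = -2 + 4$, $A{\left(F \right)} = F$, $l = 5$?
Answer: $324$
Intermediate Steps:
$G{\left(g \right)} = 16$ ($G{\left(g \right)} = 8 \left(-2 + 4\right) = 8 \cdot 2 = 16$)
$s{\left(o \right)} = o^{3}$ ($s{\left(o \right)} = o o^{2} = o^{3}$)
$M{\left(R,t \right)} = -2 + t^{2}$ ($M{\left(R,t \right)} = -2 + t t = -2 + t^{2}$)
$T{\left(u \right)} = \left(-14 + u\right) \left(5 + u\right)$ ($T{\left(u \right)} = \left(u + 5\right) \left(u - 14\right) = \left(5 + u\right) \left(-14 + u\right) = \left(-14 + u\right) \left(5 + u\right)$)
$M{\left(s{\left(-1 \right)},G{\left(6 \right)} \right)} - T{\left(0 \right)} = \left(-2 + 16^{2}\right) - \left(-70 + 0^{2} - 0\right) = \left(-2 + 256\right) - \left(-70 + 0 + 0\right) = 254 - -70 = 254 + 70 = 324$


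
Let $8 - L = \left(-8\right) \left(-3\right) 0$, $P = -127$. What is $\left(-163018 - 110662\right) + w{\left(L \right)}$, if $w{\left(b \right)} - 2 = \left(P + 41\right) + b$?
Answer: $-273756$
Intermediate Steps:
$L = 8$ ($L = 8 - \left(-8\right) \left(-3\right) 0 = 8 - 24 \cdot 0 = 8 - 0 = 8 + 0 = 8$)
$w{\left(b \right)} = -84 + b$ ($w{\left(b \right)} = 2 + \left(\left(-127 + 41\right) + b\right) = 2 + \left(-86 + b\right) = -84 + b$)
$\left(-163018 - 110662\right) + w{\left(L \right)} = \left(-163018 - 110662\right) + \left(-84 + 8\right) = -273680 - 76 = -273756$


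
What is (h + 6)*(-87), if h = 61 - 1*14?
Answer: -4611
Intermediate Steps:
h = 47 (h = 61 - 14 = 47)
(h + 6)*(-87) = (47 + 6)*(-87) = 53*(-87) = -4611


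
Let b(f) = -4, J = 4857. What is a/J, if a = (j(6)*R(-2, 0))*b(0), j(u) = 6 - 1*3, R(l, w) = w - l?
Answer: -8/1619 ≈ -0.0049413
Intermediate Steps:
j(u) = 3 (j(u) = 6 - 3 = 3)
a = -24 (a = (3*(0 - 1*(-2)))*(-4) = (3*(0 + 2))*(-4) = (3*2)*(-4) = 6*(-4) = -24)
a/J = -24/4857 = -24*1/4857 = -8/1619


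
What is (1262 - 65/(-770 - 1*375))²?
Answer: 83527358121/52441 ≈ 1.5928e+6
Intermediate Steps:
(1262 - 65/(-770 - 1*375))² = (1262 - 65/(-770 - 375))² = (1262 - 65/(-1145))² = (1262 - 65*(-1/1145))² = (1262 + 13/229)² = (289011/229)² = 83527358121/52441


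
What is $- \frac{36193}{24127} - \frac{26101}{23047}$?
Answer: $- \frac{1463878898}{556054969} \approx -2.6326$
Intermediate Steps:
$- \frac{36193}{24127} - \frac{26101}{23047} = - \frac{1463878898}{556054969}$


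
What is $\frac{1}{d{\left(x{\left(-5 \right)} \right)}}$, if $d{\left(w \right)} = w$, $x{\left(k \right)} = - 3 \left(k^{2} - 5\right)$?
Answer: $- \frac{1}{60} \approx -0.016667$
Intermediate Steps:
$x{\left(k \right)} = 15 - 3 k^{2}$ ($x{\left(k \right)} = - 3 \left(-5 + k^{2}\right) = 15 - 3 k^{2}$)
$\frac{1}{d{\left(x{\left(-5 \right)} \right)}} = \frac{1}{15 - 3 \left(-5\right)^{2}} = \frac{1}{15 - 75} = \frac{1}{-60} = - \frac{1}{60}$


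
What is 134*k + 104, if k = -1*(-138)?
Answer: 18596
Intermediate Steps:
k = 138
134*k + 104 = 134*138 + 104 = 18492 + 104 = 18596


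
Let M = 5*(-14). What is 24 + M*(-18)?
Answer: 1284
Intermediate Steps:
M = -70
24 + M*(-18) = 24 - 70*(-18) = 24 + 1260 = 1284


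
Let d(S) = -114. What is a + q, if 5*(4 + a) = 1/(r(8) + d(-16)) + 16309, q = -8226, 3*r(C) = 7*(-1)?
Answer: -8669512/1745 ≈ -4968.2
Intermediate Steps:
r(C) = -7/3 (r(C) = (7*(-1))/3 = (⅓)*(-7) = -7/3)
a = 5684858/1745 (a = -4 + (1/(-7/3 - 114) + 16309)/5 = -4 + (1/(-349/3) + 16309)/5 = -4 + (-3/349 + 16309)/5 = -4 + (⅕)*(5691838/349) = -4 + 5691838/1745 = 5684858/1745 ≈ 3257.8)
a + q = 5684858/1745 - 8226 = -8669512/1745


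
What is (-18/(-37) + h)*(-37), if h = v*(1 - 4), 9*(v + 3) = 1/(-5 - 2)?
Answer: -7408/21 ≈ -352.76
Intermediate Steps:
v = -190/63 (v = -3 + 1/(9*(-5 - 2)) = -3 + (⅑)/(-7) = -3 + (⅑)*(-⅐) = -3 - 1/63 = -190/63 ≈ -3.0159)
h = 190/21 (h = -190*(1 - 4)/63 = -190/63*(-3) = 190/21 ≈ 9.0476)
(-18/(-37) + h)*(-37) = (-18/(-37) + 190/21)*(-37) = (-18*(-1/37) + 190/21)*(-37) = (18/37 + 190/21)*(-37) = (7408/777)*(-37) = -7408/21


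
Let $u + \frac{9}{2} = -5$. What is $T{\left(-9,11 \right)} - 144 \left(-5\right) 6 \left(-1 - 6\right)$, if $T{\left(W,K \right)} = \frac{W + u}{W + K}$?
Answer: $- \frac{120997}{4} \approx -30249.0$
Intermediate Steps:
$u = - \frac{19}{2}$ ($u = - \frac{9}{2} - 5 = - \frac{19}{2} \approx -9.5$)
$T{\left(W,K \right)} = \frac{- \frac{19}{2} + W}{K + W}$ ($T{\left(W,K \right)} = \frac{W - \frac{19}{2}}{W + K} = \frac{- \frac{19}{2} + W}{K + W}$)
$T{\left(-9,11 \right)} - 144 \left(-5\right) 6 \left(-1 - 6\right) = \frac{- \frac{19}{2} - 9}{11 - 9} - 144 \left(-5\right) 6 \left(-1 - 6\right) = \frac{1}{2} \left(- \frac{37}{2}\right) - 144 \left(\left(-30\right) \left(-7\right)\right) = \frac{1}{2} \left(- \frac{37}{2}\right) - 30240 = - \frac{37}{4} - 30240 = - \frac{120997}{4}$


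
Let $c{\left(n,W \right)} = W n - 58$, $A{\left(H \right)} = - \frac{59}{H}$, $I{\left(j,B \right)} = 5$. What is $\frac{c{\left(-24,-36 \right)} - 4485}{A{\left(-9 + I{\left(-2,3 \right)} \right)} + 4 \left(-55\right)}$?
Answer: $\frac{14716}{821} \approx 17.924$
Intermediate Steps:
$c{\left(n,W \right)} = -58 + W n$
$\frac{c{\left(-24,-36 \right)} - 4485}{A{\left(-9 + I{\left(-2,3 \right)} \right)} + 4 \left(-55\right)} = \frac{\left(-58 - -864\right) - 4485}{- \frac{59}{-9 + 5} + 4 \left(-55\right)} = \frac{\left(-58 + 864\right) - 4485}{- \frac{59}{-4} - 220} = \frac{806 - 4485}{\left(-59\right) \left(- \frac{1}{4}\right) - 220} = - \frac{3679}{\frac{59}{4} - 220} = - \frac{3679}{- \frac{821}{4}} = \left(-3679\right) \left(- \frac{4}{821}\right) = \frac{14716}{821}$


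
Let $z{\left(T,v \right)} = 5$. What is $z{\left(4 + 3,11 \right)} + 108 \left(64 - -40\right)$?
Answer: $11237$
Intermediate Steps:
$z{\left(4 + 3,11 \right)} + 108 \left(64 - -40\right) = 5 + 108 \left(64 - -40\right) = 5 + 108 \left(64 + 40\right) = 5 + 108 \cdot 104 = 5 + 11232 = 11237$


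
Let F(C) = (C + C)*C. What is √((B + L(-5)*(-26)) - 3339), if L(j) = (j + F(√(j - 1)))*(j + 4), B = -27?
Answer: 4*I*√238 ≈ 61.709*I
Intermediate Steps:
F(C) = 2*C² (F(C) = (2*C)*C = 2*C²)
L(j) = (-2 + 3*j)*(4 + j) (L(j) = (j + 2*(√(j - 1))²)*(j + 4) = (j + 2*(√(-1 + j))²)*(4 + j) = (j + 2*(-1 + j))*(4 + j) = (j + (-2 + 2*j))*(4 + j) = (-2 + 3*j)*(4 + j))
√((B + L(-5)*(-26)) - 3339) = √((-27 + (-8 + 3*(-5)² + 10*(-5))*(-26)) - 3339) = √((-27 + (-8 + 3*25 - 50)*(-26)) - 3339) = √((-27 + (-8 + 75 - 50)*(-26)) - 3339) = √((-27 + 17*(-26)) - 3339) = √((-27 - 442) - 3339) = √(-469 - 3339) = √(-3808) = 4*I*√238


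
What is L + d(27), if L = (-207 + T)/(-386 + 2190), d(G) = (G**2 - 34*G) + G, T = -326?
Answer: -7141/44 ≈ -162.30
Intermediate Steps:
d(G) = G**2 - 33*G
L = -13/44 (L = (-207 - 326)/(-386 + 2190) = -533/1804 = -533*1/1804 = -13/44 ≈ -0.29545)
L + d(27) = -13/44 + 27*(-33 + 27) = -13/44 + 27*(-6) = -13/44 - 162 = -7141/44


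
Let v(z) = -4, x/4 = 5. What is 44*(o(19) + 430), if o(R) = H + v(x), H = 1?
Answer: 18788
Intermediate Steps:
x = 20 (x = 4*5 = 20)
o(R) = -3 (o(R) = 1 - 4 = -3)
44*(o(19) + 430) = 44*(-3 + 430) = 44*427 = 18788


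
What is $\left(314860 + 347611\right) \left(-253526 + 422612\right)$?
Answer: $112014571506$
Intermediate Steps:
$\left(314860 + 347611\right) \left(-253526 + 422612\right) = 662471 \cdot 169086 = 112014571506$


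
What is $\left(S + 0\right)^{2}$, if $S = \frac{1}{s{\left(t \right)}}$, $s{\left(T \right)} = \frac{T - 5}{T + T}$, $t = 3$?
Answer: $9$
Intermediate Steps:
$s{\left(T \right)} = \frac{-5 + T}{2 T}$
$S = -3$ ($S = \frac{1}{\frac{1}{2} \cdot \frac{1}{3} \left(-5 + 3\right)} = \frac{1}{\frac{1}{2} \cdot \frac{1}{3} \left(-2\right)} = \frac{1}{- \frac{1}{3}} = -3$)
$\left(S + 0\right)^{2} = \left(-3 + 0\right)^{2} = \left(-3\right)^{2} = 9$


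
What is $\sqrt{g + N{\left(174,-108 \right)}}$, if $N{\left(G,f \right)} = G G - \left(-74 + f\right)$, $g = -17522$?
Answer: $14 \sqrt{66} \approx 113.74$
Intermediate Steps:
$N{\left(G,f \right)} = 74 + G^{2} - f$ ($N{\left(G,f \right)} = G^{2} - \left(-74 + f\right) = 74 + G^{2} - f$)
$\sqrt{g + N{\left(174,-108 \right)}} = \sqrt{-17522 + \left(74 + 174^{2} - -108\right)} = \sqrt{-17522 + \left(74 + 30276 + 108\right)} = \sqrt{-17522 + 30458} = \sqrt{12936} = 14 \sqrt{66}$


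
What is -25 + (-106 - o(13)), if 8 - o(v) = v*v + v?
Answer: 43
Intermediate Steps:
o(v) = 8 - v - v**2 (o(v) = 8 - (v*v + v) = 8 - (v**2 + v) = 8 - (v + v**2) = 8 + (-v - v**2) = 8 - v - v**2)
-25 + (-106 - o(13)) = -25 + (-106 - (8 - 1*13 - 1*13**2)) = -25 + (-106 - (8 - 13 - 1*169)) = -25 + (-106 - (8 - 13 - 169)) = -25 + (-106 - 1*(-174)) = -25 + (-106 + 174) = -25 + 68 = 43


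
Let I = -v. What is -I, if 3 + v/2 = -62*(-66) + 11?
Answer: 8200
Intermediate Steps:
v = 8200 (v = -6 + 2*(-62*(-66) + 11) = -6 + 2*(4092 + 11) = -6 + 2*4103 = -6 + 8206 = 8200)
I = -8200 (I = -1*8200 = -8200)
-I = -1*(-8200) = 8200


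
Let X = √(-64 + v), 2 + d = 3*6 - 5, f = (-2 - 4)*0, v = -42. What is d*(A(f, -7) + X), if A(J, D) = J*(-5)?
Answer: 11*I*√106 ≈ 113.25*I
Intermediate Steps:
f = 0 (f = -6*0 = 0)
A(J, D) = -5*J
d = 11 (d = -2 + (3*6 - 5) = -2 + (18 - 5) = -2 + 13 = 11)
X = I*√106 (X = √(-64 - 42) = √(-106) = I*√106 ≈ 10.296*I)
d*(A(f, -7) + X) = 11*(-5*0 + I*√106) = 11*(0 + I*√106) = 11*(I*√106) = 11*I*√106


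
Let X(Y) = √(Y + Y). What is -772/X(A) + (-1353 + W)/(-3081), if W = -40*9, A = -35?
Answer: 571/1027 + 386*I*√70/35 ≈ 0.55599 + 92.272*I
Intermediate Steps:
W = -360
X(Y) = √2*√Y (X(Y) = √(2*Y) = √2*√Y)
-772/X(A) + (-1353 + W)/(-3081) = -772*(-I*√70/70) + (-1353 - 360)/(-3081) = -772*(-I*√70/70) - 1713*(-1/3081) = -772*(-I*√70/70) + 571/1027 = -(-386)*I*√70/35 + 571/1027 = 386*I*√70/35 + 571/1027 = 571/1027 + 386*I*√70/35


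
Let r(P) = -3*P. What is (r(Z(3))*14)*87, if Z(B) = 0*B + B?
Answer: -10962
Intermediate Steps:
Z(B) = B (Z(B) = 0 + B = B)
(r(Z(3))*14)*87 = (-3*3*14)*87 = -9*14*87 = -126*87 = -10962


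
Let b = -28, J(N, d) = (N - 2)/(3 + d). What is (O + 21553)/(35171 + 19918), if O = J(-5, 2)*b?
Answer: 35987/91815 ≈ 0.39195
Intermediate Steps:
J(N, d) = (-2 + N)/(3 + d)
O = 196/5 (O = ((-2 - 5)/(3 + 2))*(-28) = (-7/5)*(-28) = ((⅕)*(-7))*(-28) = -7/5*(-28) = 196/5 ≈ 39.200)
(O + 21553)/(35171 + 19918) = (196/5 + 21553)/(35171 + 19918) = (107961/5)/55089 = (107961/5)*(1/55089) = 35987/91815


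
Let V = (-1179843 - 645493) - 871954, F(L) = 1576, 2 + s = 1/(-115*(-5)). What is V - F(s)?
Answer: -2698866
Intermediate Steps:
s = -1149/575 (s = -2 + 1/(-115*(-5)) = -2 + 1/575 = -1149/575 ≈ -1.9983)
V = -2697290 (V = -1825336 - 871954 = -2697290)
V - F(s) = -2697290 - 1*1576 = -2697290 - 1576 = -2698866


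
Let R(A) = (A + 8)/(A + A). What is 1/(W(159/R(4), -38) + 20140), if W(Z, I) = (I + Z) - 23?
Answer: 1/20185 ≈ 4.9542e-5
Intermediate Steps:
R(A) = (8 + A)/(2*A) (R(A) = (8 + A)/((2*A)) = (8 + A)*(1/(2*A)) = (8 + A)/(2*A))
W(Z, I) = -23 + I + Z
1/(W(159/R(4), -38) + 20140) = 1/((-23 - 38 + 159/(((½)*(8 + 4)/4))) + 20140) = 1/((-23 - 38 + 159/(((½)*(¼)*12))) + 20140) = 1/((-23 - 38 + 159/(3/2)) + 20140) = 1/((-23 - 38 + 159*(⅔)) + 20140) = 1/((-23 - 38 + 106) + 20140) = 1/(45 + 20140) = 1/20185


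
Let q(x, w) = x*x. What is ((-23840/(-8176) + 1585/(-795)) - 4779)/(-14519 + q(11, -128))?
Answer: 194107024/584911551 ≈ 0.33186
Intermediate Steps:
q(x, w) = x²
((-23840/(-8176) + 1585/(-795)) - 4779)/(-14519 + q(11, -128)) = ((-23840/(-8176) + 1585/(-795)) - 4779)/(-14519 + 11²) = ((-23840*(-1/8176) + 1585*(-1/795)) - 4779)/(-14519 + 121) = ((1490/511 - 317/159) - 4779)/(-14398) = (74923/81249 - 4779)*(-1/14398) = -388214048/81249*(-1/14398) = 194107024/584911551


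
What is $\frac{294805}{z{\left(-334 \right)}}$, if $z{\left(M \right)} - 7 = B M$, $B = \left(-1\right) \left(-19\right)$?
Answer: $- \frac{294805}{6339} \approx -46.507$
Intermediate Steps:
$B = 19$
$z{\left(M \right)} = 7 + 19 M$
$\frac{294805}{z{\left(-334 \right)}} = \frac{294805}{7 + 19 \left(-334\right)} = \frac{294805}{7 - 6346} = \frac{294805}{-6339} = 294805 \left(- \frac{1}{6339}\right) = - \frac{294805}{6339}$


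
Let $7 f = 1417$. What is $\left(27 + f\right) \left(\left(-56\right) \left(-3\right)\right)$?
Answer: $38544$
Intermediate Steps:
$f = \frac{1417}{7}$ ($f = \frac{1}{7} \cdot 1417 = \frac{1417}{7} \approx 202.43$)
$\left(27 + f\right) \left(\left(-56\right) \left(-3\right)\right) = \left(27 + \frac{1417}{7}\right) \left(\left(-56\right) \left(-3\right)\right) = \frac{1606}{7} \cdot 168 = 38544$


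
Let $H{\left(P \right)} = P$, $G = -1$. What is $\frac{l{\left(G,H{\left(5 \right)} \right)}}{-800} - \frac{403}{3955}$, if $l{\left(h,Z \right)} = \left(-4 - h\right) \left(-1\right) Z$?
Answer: $- \frac{15269}{126560} \approx -0.12065$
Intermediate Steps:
$l{\left(h,Z \right)} = Z \left(4 + h\right)$ ($l{\left(h,Z \right)} = \left(4 + h\right) Z = Z \left(4 + h\right)$)
$\frac{l{\left(G,H{\left(5 \right)} \right)}}{-800} - \frac{403}{3955} = \frac{5 \left(4 - 1\right)}{-800} - \frac{403}{3955} = 5 \cdot 3 \left(- \frac{1}{800}\right) - \frac{403}{3955} = 15 \left(- \frac{1}{800}\right) - \frac{403}{3955} = - \frac{3}{160} - \frac{403}{3955} = - \frac{15269}{126560}$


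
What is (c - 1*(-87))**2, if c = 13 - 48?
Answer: 2704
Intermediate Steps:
c = -35
(c - 1*(-87))**2 = (-35 - 1*(-87))**2 = (-35 + 87)**2 = 52**2 = 2704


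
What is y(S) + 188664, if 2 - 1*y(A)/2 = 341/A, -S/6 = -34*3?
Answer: 57732067/306 ≈ 1.8867e+5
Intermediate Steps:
S = 612 (S = -(-204)*3 = -6*(-102) = 612)
y(A) = 4 - 682/A
y(S) + 188664 = (4 - 682/612) + 188664 = (4 - 682*1/612) + 188664 = (4 - 341/306) + 188664 = 883/306 + 188664 = 57732067/306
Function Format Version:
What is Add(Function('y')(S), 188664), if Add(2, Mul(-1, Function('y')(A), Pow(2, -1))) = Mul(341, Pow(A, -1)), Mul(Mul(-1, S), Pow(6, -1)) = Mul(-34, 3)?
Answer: Rational(57732067, 306) ≈ 1.8867e+5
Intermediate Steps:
S = 612 (S = Mul(-6, Mul(-34, 3)) = Mul(-6, -102) = 612)
Function('y')(A) = Add(4, Mul(-682, Pow(A, -1))) (Function('y')(A) = Add(4, Mul(-2, Mul(341, Pow(A, -1)))) = Add(4, Mul(-682, Pow(A, -1))))
Add(Function('y')(S), 188664) = Add(Add(4, Mul(-682, Pow(612, -1))), 188664) = Add(Add(4, Mul(-682, Rational(1, 612))), 188664) = Add(Add(4, Rational(-341, 306)), 188664) = Add(Rational(883, 306), 188664) = Rational(57732067, 306)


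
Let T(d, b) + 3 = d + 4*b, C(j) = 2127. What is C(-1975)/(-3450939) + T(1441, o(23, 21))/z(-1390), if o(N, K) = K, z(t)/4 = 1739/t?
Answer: -608396027086/2000394307 ≈ -304.14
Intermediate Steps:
z(t) = 6956/t (z(t) = 4*(1739/t) = 6956/t)
T(d, b) = -3 + d + 4*b (T(d, b) = -3 + (d + 4*b) = -3 + d + 4*b)
C(-1975)/(-3450939) + T(1441, o(23, 21))/z(-1390) = 2127/(-3450939) + (-3 + 1441 + 4*21)/((6956/(-1390))) = 2127*(-1/3450939) + (-3 + 1441 + 84)/((6956*(-1/1390))) = -709/1150313 + 1522/(-3478/695) = -709/1150313 + 1522*(-695/3478) = -709/1150313 - 528895/1739 = -608396027086/2000394307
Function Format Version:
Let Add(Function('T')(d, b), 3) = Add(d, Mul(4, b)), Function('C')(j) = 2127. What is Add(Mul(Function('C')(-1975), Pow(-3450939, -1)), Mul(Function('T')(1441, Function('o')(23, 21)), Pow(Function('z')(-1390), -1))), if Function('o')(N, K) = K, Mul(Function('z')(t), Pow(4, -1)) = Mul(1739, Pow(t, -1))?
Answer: Rational(-608396027086, 2000394307) ≈ -304.14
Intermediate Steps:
Function('z')(t) = Mul(6956, Pow(t, -1)) (Function('z')(t) = Mul(4, Mul(1739, Pow(t, -1))) = Mul(6956, Pow(t, -1)))
Function('T')(d, b) = Add(-3, d, Mul(4, b)) (Function('T')(d, b) = Add(-3, Add(d, Mul(4, b))) = Add(-3, d, Mul(4, b)))
Add(Mul(Function('C')(-1975), Pow(-3450939, -1)), Mul(Function('T')(1441, Function('o')(23, 21)), Pow(Function('z')(-1390), -1))) = Add(Mul(2127, Pow(-3450939, -1)), Mul(Add(-3, 1441, Mul(4, 21)), Pow(Mul(6956, Pow(-1390, -1)), -1))) = Add(Mul(2127, Rational(-1, 3450939)), Mul(Add(-3, 1441, 84), Pow(Mul(6956, Rational(-1, 1390)), -1))) = Add(Rational(-709, 1150313), Mul(1522, Pow(Rational(-3478, 695), -1))) = Add(Rational(-709, 1150313), Mul(1522, Rational(-695, 3478))) = Add(Rational(-709, 1150313), Rational(-528895, 1739)) = Rational(-608396027086, 2000394307)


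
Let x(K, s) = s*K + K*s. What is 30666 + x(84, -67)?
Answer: 19410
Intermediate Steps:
x(K, s) = 2*K*s (x(K, s) = K*s + K*s = 2*K*s)
30666 + x(84, -67) = 30666 + 2*84*(-67) = 30666 - 11256 = 19410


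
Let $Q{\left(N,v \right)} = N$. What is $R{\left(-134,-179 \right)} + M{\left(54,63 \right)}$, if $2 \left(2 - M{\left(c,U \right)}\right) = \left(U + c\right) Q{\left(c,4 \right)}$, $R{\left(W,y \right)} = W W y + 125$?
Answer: $-3217156$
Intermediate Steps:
$R{\left(W,y \right)} = 125 + y W^{2}$ ($R{\left(W,y \right)} = W^{2} y + 125 = y W^{2} + 125 = 125 + y W^{2}$)
$M{\left(c,U \right)} = 2 - \frac{c \left(U + c\right)}{2}$ ($M{\left(c,U \right)} = 2 - \frac{\left(U + c\right) c}{2} = 2 - \frac{c \left(U + c\right)}{2}$)
$R{\left(-134,-179 \right)} + M{\left(54,63 \right)} = \left(125 - 179 \left(-134\right)^{2}\right) - \left(-2 + 1458 + 1701\right) = \left(125 - 3214124\right) - 3157 = -3213999 - 3157 = -3217156$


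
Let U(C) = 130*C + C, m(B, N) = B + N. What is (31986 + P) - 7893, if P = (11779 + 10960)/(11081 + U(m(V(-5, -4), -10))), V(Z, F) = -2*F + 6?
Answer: 279622004/11605 ≈ 24095.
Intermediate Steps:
V(Z, F) = 6 - 2*F
U(C) = 131*C
P = 22739/11605 (P = (11779 + 10960)/(11081 + 131*((6 - 2*(-4)) - 10)) = 22739/(11081 + 131*((6 + 8) - 10)) = 22739/(11081 + 131*(14 - 10)) = 22739/(11081 + 131*4) = 22739/(11081 + 524) = 22739/11605 ≈ 1.9594)
(31986 + P) - 7893 = (31986 + 22739/11605) - 7893 = 371220269/11605 - 7893 = 279622004/11605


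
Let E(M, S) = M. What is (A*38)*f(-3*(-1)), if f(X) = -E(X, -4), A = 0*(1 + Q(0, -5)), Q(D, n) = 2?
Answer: 0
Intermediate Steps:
A = 0 (A = 0*(1 + 2) = 0*3 = 0)
f(X) = -X
(A*38)*f(-3*(-1)) = (0*38)*(-(-3)*(-1)) = 0*(-1*3) = 0*(-3) = 0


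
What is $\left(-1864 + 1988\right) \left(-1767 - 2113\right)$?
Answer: $-481120$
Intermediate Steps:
$\left(-1864 + 1988\right) \left(-1767 - 2113\right) = 124 \left(-1767 - 2113\right) = 124 \left(-3880\right) = -481120$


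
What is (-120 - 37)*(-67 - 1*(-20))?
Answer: 7379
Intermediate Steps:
(-120 - 37)*(-67 - 1*(-20)) = -157*(-67 + 20) = -157*(-47) = 7379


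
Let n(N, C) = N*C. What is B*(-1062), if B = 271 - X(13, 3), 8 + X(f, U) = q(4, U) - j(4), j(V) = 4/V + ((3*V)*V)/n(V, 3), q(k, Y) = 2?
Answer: -299484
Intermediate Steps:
n(N, C) = C*N
j(V) = V + 4/V (j(V) = 4/V + ((3*V)*V)/((3*V)) = 4/V + (3*V**2)*(1/(3*V)) = 4/V + V = V + 4/V)
X(f, U) = -11 (X(f, U) = -8 + (2 - (4 + 4/4)) = -8 + (2 - (4 + 4*(1/4))) = -8 + (2 - (4 + 1)) = -8 + (2 - 1*5) = -8 + (2 - 5) = -8 - 3 = -11)
B = 282 (B = 271 - 1*(-11) = 271 + 11 = 282)
B*(-1062) = 282*(-1062) = -299484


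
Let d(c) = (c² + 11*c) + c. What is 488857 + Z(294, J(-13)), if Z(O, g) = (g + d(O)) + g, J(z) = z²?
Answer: 579159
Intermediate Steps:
d(c) = c² + 12*c
Z(O, g) = 2*g + O*(12 + O) (Z(O, g) = (g + O*(12 + O)) + g = 2*g + O*(12 + O))
488857 + Z(294, J(-13)) = 488857 + (2*(-13)² + 294*(12 + 294)) = 488857 + (2*169 + 294*306) = 488857 + (338 + 89964) = 488857 + 90302 = 579159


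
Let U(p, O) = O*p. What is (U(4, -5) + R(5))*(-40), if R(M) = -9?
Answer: 1160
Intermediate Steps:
(U(4, -5) + R(5))*(-40) = (-5*4 - 9)*(-40) = (-20 - 9)*(-40) = -29*(-40) = 1160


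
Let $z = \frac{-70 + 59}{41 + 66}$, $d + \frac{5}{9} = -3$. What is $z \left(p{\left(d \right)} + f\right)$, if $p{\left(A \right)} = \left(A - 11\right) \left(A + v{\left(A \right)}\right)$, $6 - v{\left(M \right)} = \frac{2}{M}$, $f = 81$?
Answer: $- \frac{530783}{138672} \approx -3.8276$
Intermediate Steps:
$v{\left(M \right)} = 6 - \frac{2}{M}$
$d = - \frac{32}{9}$ ($d = - \frac{5}{9} - 3 = - \frac{32}{9} \approx -3.5556$)
$p{\left(A \right)} = \left(-11 + A\right) \left(6 + A - \frac{2}{A}\right)$ ($p{\left(A \right)} = \left(A - 11\right) \left(A + \left(6 - \frac{2}{A}\right)\right) = \left(-11 + A\right) \left(6 + A - \frac{2}{A}\right)$)
$z = - \frac{11}{107} \approx -0.1028$
$z \left(p{\left(d \right)} + f\right) = - \frac{11 \left(\left(-68 + \left(- \frac{32}{9}\right)^{2} - - \frac{160}{9} + \frac{22}{- \frac{32}{9}}\right) + 81\right)}{107} = - \frac{11 \left(\left(-68 + \frac{1024}{81} + \frac{160}{9} + 22 \left(- \frac{9}{32}\right)\right) + 81\right)}{107} = - \frac{11 \left(\left(-68 + \frac{1024}{81} + \frac{160}{9} - \frac{99}{16}\right) + 81\right)}{107} = - \frac{11 \left(- \frac{56723}{1296} + 81\right)}{107} = \left(- \frac{11}{107}\right) \frac{48253}{1296} = - \frac{530783}{138672}$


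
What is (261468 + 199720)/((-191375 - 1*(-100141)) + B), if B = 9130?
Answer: -115297/20526 ≈ -5.6171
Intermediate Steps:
(261468 + 199720)/((-191375 - 1*(-100141)) + B) = (261468 + 199720)/((-191375 - 1*(-100141)) + 9130) = 461188/((-191375 + 100141) + 9130) = 461188/(-91234 + 9130) = 461188/(-82104) = 461188*(-1/82104) = -115297/20526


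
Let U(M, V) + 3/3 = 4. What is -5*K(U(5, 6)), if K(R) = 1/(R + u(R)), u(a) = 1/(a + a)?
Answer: -30/19 ≈ -1.5789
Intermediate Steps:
U(M, V) = 3 (U(M, V) = -1 + 4 = 3)
u(a) = 1/(2*a)
K(R) = 1/(R + 1/(2*R))
-5*K(U(5, 6)) = -10*3/(1 + 2*3²) = -10*3/(1 + 2*9) = -10*3/(1 + 18) = -10*3/19 = -5*6/19 = -30/19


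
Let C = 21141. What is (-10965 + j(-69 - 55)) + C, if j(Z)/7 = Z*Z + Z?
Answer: 116940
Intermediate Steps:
j(Z) = 7*Z + 7*Z² (j(Z) = 7*(Z*Z + Z) = 7*(Z² + Z) = 7*(Z + Z²) = 7*Z + 7*Z²)
(-10965 + j(-69 - 55)) + C = (-10965 + 7*(-69 - 55)*(1 + (-69 - 55))) + 21141 = (-10965 + 7*(-124)*(1 - 124)) + 21141 = (-10965 + 7*(-124)*(-123)) + 21141 = (-10965 + 106764) + 21141 = 95799 + 21141 = 116940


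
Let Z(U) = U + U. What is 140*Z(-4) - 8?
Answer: -1128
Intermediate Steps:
Z(U) = 2*U
140*Z(-4) - 8 = 140*(2*(-4)) - 8 = 140*(-8) - 8 = -1120 - 8 = -1128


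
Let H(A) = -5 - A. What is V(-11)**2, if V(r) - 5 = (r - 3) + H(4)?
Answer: 324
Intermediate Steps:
V(r) = -7 + r (V(r) = 5 + ((r - 3) + (-5 - 1*4)) = 5 + ((-3 + r) + (-5 - 4)) = 5 + ((-3 + r) - 9) = 5 + (-12 + r) = -7 + r)
V(-11)**2 = (-7 - 11)**2 = (-18)**2 = 324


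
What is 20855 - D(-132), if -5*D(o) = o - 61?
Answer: 104082/5 ≈ 20816.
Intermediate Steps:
D(o) = 61/5 - o/5 (D(o) = -(o - 61)/5 = -(-61 + o)/5 = 61/5 - o/5)
20855 - D(-132) = 20855 - (61/5 - 1/5*(-132)) = 20855 - (61/5 + 132/5) = 20855 - 1*193/5 = 20855 - 193/5 = 104082/5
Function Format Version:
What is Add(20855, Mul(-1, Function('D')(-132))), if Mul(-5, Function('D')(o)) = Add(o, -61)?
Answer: Rational(104082, 5) ≈ 20816.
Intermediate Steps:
Function('D')(o) = Add(Rational(61, 5), Mul(Rational(-1, 5), o)) (Function('D')(o) = Mul(Rational(-1, 5), Add(o, -61)) = Mul(Rational(-1, 5), Add(-61, o)) = Add(Rational(61, 5), Mul(Rational(-1, 5), o)))
Add(20855, Mul(-1, Function('D')(-132))) = Add(20855, Mul(-1, Add(Rational(61, 5), Mul(Rational(-1, 5), -132)))) = Add(20855, Mul(-1, Add(Rational(61, 5), Rational(132, 5)))) = Add(20855, Mul(-1, Rational(193, 5))) = Add(20855, Rational(-193, 5)) = Rational(104082, 5)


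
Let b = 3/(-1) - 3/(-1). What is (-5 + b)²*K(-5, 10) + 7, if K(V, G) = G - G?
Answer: 7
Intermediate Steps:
K(V, G) = 0
b = 0 (b = 3*(-1) - 3*(-1) = -3 + 3 = 0)
(-5 + b)²*K(-5, 10) + 7 = (-5 + 0)²*0 + 7 = (-5)²*0 + 7 = 25*0 + 7 = 0 + 7 = 7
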